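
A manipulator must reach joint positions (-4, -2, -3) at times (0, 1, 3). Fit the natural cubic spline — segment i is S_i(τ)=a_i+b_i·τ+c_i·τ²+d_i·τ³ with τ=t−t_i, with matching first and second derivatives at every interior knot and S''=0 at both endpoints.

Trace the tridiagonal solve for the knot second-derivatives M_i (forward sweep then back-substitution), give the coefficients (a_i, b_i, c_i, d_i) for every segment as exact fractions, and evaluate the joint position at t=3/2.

Δ: Δ0=2, Δ1=-1/2
row 1: diag=6, rhs=-15; c'=1/3, d'=-5/2
back: M1=-5/2
M: M0=0, M1=-5/2, M2=0
seg 0: a=-4, c=M0/2=0, d=(M1−M0)/(6·1)=-5/12, b=Δ0−h0·(2M0+M1)/6=29/12
seg 1: a=-2, c=M1/2=-5/4, d=(M2−M1)/(6·2)=5/24, b=Δ1−h1·(2M1+M2)/6=7/6
t_q=3/2 → seg 1, τ=1/2; S=-2+7/6·τ+-5/4·τ²+5/24·τ³=-109/64

  seg 0: a=-4 b=29/12 c=0 d=-5/12
  seg 1: a=-2 b=7/6 c=-5/4 d=5/24
S(3/2) = -109/64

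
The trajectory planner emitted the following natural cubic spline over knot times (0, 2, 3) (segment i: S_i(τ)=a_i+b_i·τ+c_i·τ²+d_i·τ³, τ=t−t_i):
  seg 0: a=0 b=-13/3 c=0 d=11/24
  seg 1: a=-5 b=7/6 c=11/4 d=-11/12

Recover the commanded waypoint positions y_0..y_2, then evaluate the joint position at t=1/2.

y_0=0 y_1=-5 y_2=-2
S(1/2) = -135/64

y_0 = S_0(0) = a_0 = 0
y_1 = S_1(0) = a_1 = -5
y_2 = S_1(1) = -2
t_q=1/2 is in segment 0 (τ=1/2); S_0(τ)=-135/64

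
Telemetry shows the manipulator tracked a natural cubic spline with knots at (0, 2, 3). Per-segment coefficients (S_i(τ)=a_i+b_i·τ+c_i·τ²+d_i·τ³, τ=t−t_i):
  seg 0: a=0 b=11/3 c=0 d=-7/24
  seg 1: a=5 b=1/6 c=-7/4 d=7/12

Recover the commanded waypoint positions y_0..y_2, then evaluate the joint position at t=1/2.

y_0 = S_0(0) = a_0 = 0
y_1 = S_1(0) = a_1 = 5
y_2 = S_1(1) = 4
t_q=1/2 is in segment 0 (τ=1/2); S_0(τ)=115/64

y_0=0 y_1=5 y_2=4
S(1/2) = 115/64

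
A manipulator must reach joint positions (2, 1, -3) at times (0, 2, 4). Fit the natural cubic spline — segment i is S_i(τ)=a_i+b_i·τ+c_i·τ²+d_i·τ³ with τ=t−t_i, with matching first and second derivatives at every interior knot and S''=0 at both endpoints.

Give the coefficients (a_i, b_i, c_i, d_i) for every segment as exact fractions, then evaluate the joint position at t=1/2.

Δ: Δ0=-1/2, Δ1=-2
row 1: diag=8, rhs=-9; c'=1/4, d'=-9/8
back: M1=-9/8
M: M0=0, M1=-9/8, M2=0
seg 0: a=2, c=M0/2=0, d=(M1−M0)/(6·2)=-3/32, b=Δ0−h0·(2M0+M1)/6=-1/8
seg 1: a=1, c=M1/2=-9/16, d=(M2−M1)/(6·2)=3/32, b=Δ1−h1·(2M1+M2)/6=-5/4
t_q=1/2 → seg 0, τ=1/2; S=2+-1/8·τ+0·τ²+-3/32·τ³=493/256

  seg 0: a=2 b=-1/8 c=0 d=-3/32
  seg 1: a=1 b=-5/4 c=-9/16 d=3/32
S(1/2) = 493/256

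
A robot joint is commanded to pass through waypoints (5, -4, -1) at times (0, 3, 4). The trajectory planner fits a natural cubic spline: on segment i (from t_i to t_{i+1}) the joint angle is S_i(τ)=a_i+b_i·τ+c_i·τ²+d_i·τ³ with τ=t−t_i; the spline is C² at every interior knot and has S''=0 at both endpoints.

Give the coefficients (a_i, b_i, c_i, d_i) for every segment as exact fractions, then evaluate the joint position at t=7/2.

Δ: Δ0=-3, Δ1=3
row 1: diag=8, rhs=36; c'=1/8, d'=9/2
back: M1=9/2
M: M0=0, M1=9/2, M2=0
seg 0: a=5, c=M0/2=0, d=(M1−M0)/(6·3)=1/4, b=Δ0−h0·(2M0+M1)/6=-21/4
seg 1: a=-4, c=M1/2=9/4, d=(M2−M1)/(6·1)=-3/4, b=Δ1−h1·(2M1+M2)/6=3/2
t_q=7/2 → seg 1, τ=1/2; S=-4+3/2·τ+9/4·τ²+-3/4·τ³=-89/32

  seg 0: a=5 b=-21/4 c=0 d=1/4
  seg 1: a=-4 b=3/2 c=9/4 d=-3/4
S(7/2) = -89/32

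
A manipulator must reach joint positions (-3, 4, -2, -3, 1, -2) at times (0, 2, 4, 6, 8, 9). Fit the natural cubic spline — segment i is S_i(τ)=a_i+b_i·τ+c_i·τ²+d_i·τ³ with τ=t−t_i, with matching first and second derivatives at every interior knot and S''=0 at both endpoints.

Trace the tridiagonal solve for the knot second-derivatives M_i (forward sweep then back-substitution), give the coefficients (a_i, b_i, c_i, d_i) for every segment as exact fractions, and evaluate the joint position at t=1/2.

  seg 0: a=-3 b=817/153 c=0 d=-563/1224
  seg 1: a=4 b=-55/306 c=-563/204 d=413/612
  seg 2: a=-2 b=-955/306 c=263/204 d=13/1224
  seg 3: a=-3 b=331/153 c=23/17 d=-439/612
  seg 4: a=1 b=-158/153 c=-301/102 d=301/306
S(1/2) = -1265/3264

Δ: Δ0=7/2, Δ1=-3, Δ2=-1/2, Δ3=2, Δ4=-3
row 1: diag=8, rhs=-39; c'=1/4, d'=-39/8
row 2: denom=8−2·1/4=15/2; d'=(15−2·-39/8)/(15/2)=33/10
row 3: denom=8−2·4/15=112/15; d'=(15−2·33/10)/(112/15)=9/8
row 4: denom=6−2·15/56=153/28; d'=(-30−2·9/8)/(153/28)=-301/51
back: M4=-301/51
back: M3=9/8−15/56·-301/51=46/17
back: M2=33/10−4/15·46/17=263/102
back: M1=-39/8−1/4·263/102=-563/102
M: M0=0, M1=-563/102, M2=263/102, M3=46/17, M4=-301/51, M5=0
seg 0: a=-3, c=M0/2=0, d=(M1−M0)/(6·2)=-563/1224, b=Δ0−h0·(2M0+M1)/6=817/153
seg 1: a=4, c=M1/2=-563/204, d=(M2−M1)/(6·2)=413/612, b=Δ1−h1·(2M1+M2)/6=-55/306
seg 2: a=-2, c=M2/2=263/204, d=(M3−M2)/(6·2)=13/1224, b=Δ2−h2·(2M2+M3)/6=-955/306
seg 3: a=-3, c=M3/2=23/17, d=(M4−M3)/(6·2)=-439/612, b=Δ3−h3·(2M3+M4)/6=331/153
seg 4: a=1, c=M4/2=-301/102, d=(M5−M4)/(6·1)=301/306, b=Δ4−h4·(2M4+M5)/6=-158/153
t_q=1/2 → seg 0, τ=1/2; S=-3+817/153·τ+0·τ²+-563/1224·τ³=-1265/3264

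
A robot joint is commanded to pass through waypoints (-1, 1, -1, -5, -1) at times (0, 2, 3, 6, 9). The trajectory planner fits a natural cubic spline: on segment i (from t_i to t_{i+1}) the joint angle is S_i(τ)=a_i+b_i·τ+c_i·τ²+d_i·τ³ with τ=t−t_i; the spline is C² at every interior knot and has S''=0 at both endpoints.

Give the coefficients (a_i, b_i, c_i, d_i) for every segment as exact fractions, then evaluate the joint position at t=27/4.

  seg 0: a=-1 b=172/85 c=0 d=-87/340
  seg 1: a=1 b=-89/85 c=-261/170 d=99/170
  seg 2: a=-1 b=-403/170 c=18/85 d=41/918
  seg 3: a=-5 b=9/85 c=313/510 d=-313/4590
S(27/4) = -50093/10880

Δ: Δ0=1, Δ1=-2, Δ2=-4/3, Δ3=4/3
row 1: diag=6, rhs=-18; c'=1/6, d'=-3
row 2: denom=8−1·1/6=47/6; d'=(4−1·-3)/(47/6)=42/47
row 3: denom=12−3·18/47=510/47; d'=(16−3·42/47)/(510/47)=313/255
back: M3=313/255
back: M2=42/47−18/47·313/255=36/85
back: M1=-3−1/6·36/85=-261/85
M: M0=0, M1=-261/85, M2=36/85, M3=313/255, M4=0
seg 0: a=-1, c=M0/2=0, d=(M1−M0)/(6·2)=-87/340, b=Δ0−h0·(2M0+M1)/6=172/85
seg 1: a=1, c=M1/2=-261/170, d=(M2−M1)/(6·1)=99/170, b=Δ1−h1·(2M1+M2)/6=-89/85
seg 2: a=-1, c=M2/2=18/85, d=(M3−M2)/(6·3)=41/918, b=Δ2−h2·(2M2+M3)/6=-403/170
seg 3: a=-5, c=M3/2=313/510, d=(M4−M3)/(6·3)=-313/4590, b=Δ3−h3·(2M3+M4)/6=9/85
t_q=27/4 → seg 3, τ=3/4; S=-5+9/85·τ+313/510·τ²+-313/4590·τ³=-50093/10880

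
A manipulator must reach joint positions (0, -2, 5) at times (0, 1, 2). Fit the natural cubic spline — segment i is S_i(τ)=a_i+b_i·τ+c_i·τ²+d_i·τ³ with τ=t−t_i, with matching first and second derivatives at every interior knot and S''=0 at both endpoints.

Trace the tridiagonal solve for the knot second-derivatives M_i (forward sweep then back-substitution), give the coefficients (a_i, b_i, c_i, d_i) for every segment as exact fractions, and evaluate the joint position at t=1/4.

  seg 0: a=0 b=-17/4 c=0 d=9/4
  seg 1: a=-2 b=5/2 c=27/4 d=-9/4
S(1/4) = -263/256

Δ: Δ0=-2, Δ1=7
row 1: diag=4, rhs=54; c'=1/4, d'=27/2
back: M1=27/2
M: M0=0, M1=27/2, M2=0
seg 0: a=0, c=M0/2=0, d=(M1−M0)/(6·1)=9/4, b=Δ0−h0·(2M0+M1)/6=-17/4
seg 1: a=-2, c=M1/2=27/4, d=(M2−M1)/(6·1)=-9/4, b=Δ1−h1·(2M1+M2)/6=5/2
t_q=1/4 → seg 0, τ=1/4; S=0+-17/4·τ+0·τ²+9/4·τ³=-263/256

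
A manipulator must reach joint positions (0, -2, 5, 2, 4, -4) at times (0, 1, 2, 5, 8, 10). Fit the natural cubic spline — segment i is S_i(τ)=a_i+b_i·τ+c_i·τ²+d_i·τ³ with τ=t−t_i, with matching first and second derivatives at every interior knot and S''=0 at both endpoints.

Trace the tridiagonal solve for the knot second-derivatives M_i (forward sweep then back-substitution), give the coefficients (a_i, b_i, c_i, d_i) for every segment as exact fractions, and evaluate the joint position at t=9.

Δ: Δ0=-2, Δ1=7, Δ2=-1, Δ3=2/3, Δ4=-4
row 1: diag=4, rhs=54; c'=1/4, d'=27/2
row 2: denom=8−1·1/4=31/4; d'=(-48−1·27/2)/(31/4)=-246/31
row 3: denom=12−3·12/31=336/31; d'=(10−3·-246/31)/(336/31)=131/42
row 4: denom=10−3·31/112=1027/112; d'=(-28−3·131/42)/(1027/112)=-4184/1027
back: M4=-4184/1027
back: M3=131/42−31/112·-4184/1027=13084/3081
back: M2=-246/31−12/31·13084/3081=-9838/1027
back: M1=27/2−1/4·-9838/1027=16324/1027
M: M0=0, M1=16324/1027, M2=-9838/1027, M3=13084/3081, M4=-4184/1027, M5=0
seg 0: a=0, c=M0/2=0, d=(M1−M0)/(6·1)=8162/3081, b=Δ0−h0·(2M0+M1)/6=-14324/3081
seg 1: a=-2, c=M1/2=8162/1027, d=(M2−M1)/(6·1)=-13081/3081, b=Δ1−h1·(2M1+M2)/6=10162/3081
seg 2: a=5, c=M2/2=-4919/1027, d=(M3−M2)/(6·3)=21299/27729, b=Δ2−h2·(2M2+M3)/6=19891/3081
seg 3: a=2, c=M3/2=6542/3081, d=(M4−M3)/(6·3)=-986/2133, b=Δ3−h3·(2M3+M4)/6=-4754/3081
seg 4: a=4, c=M4/2=-2092/1027, d=(M5−M4)/(6·2)=1046/3081, b=Δ4−h4·(2M4+M5)/6=-3956/3081
t_q=9 → seg 4, τ=1; S=4+-3956/3081·τ+-2092/1027·τ²+1046/3081·τ³=1046/1027

  seg 0: a=0 b=-14324/3081 c=0 d=8162/3081
  seg 1: a=-2 b=10162/3081 c=8162/1027 d=-13081/3081
  seg 2: a=5 b=19891/3081 c=-4919/1027 d=21299/27729
  seg 3: a=2 b=-4754/3081 c=6542/3081 d=-986/2133
  seg 4: a=4 b=-3956/3081 c=-2092/1027 d=1046/3081
S(9) = 1046/1027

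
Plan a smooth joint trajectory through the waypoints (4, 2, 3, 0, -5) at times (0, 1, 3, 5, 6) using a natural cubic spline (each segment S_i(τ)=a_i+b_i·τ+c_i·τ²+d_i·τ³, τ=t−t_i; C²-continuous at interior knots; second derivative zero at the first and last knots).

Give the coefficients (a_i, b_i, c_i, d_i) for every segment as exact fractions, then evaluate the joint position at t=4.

  seg 0: a=4 b=-5/2 c=0 d=1/2
  seg 1: a=2 b=-1 c=3/2 d=-3/8
  seg 2: a=3 b=1/2 c=-3/4 d=-1/8
  seg 3: a=0 b=-4 c=-3/2 d=1/2
S(4) = 21/8

Δ: Δ0=-2, Δ1=1/2, Δ2=-3/2, Δ3=-5
row 1: diag=6, rhs=15; c'=1/3, d'=5/2
row 2: denom=8−2·1/3=22/3; d'=(-12−2·5/2)/(22/3)=-51/22
row 3: denom=6−2·3/11=60/11; d'=(-21−2·-51/22)/(60/11)=-3
back: M3=-3
back: M2=-51/22−3/11·-3=-3/2
back: M1=5/2−1/3·-3/2=3
M: M0=0, M1=3, M2=-3/2, M3=-3, M4=0
seg 0: a=4, c=M0/2=0, d=(M1−M0)/(6·1)=1/2, b=Δ0−h0·(2M0+M1)/6=-5/2
seg 1: a=2, c=M1/2=3/2, d=(M2−M1)/(6·2)=-3/8, b=Δ1−h1·(2M1+M2)/6=-1
seg 2: a=3, c=M2/2=-3/4, d=(M3−M2)/(6·2)=-1/8, b=Δ2−h2·(2M2+M3)/6=1/2
seg 3: a=0, c=M3/2=-3/2, d=(M4−M3)/(6·1)=1/2, b=Δ3−h3·(2M3+M4)/6=-4
t_q=4 → seg 2, τ=1; S=3+1/2·τ+-3/4·τ²+-1/8·τ³=21/8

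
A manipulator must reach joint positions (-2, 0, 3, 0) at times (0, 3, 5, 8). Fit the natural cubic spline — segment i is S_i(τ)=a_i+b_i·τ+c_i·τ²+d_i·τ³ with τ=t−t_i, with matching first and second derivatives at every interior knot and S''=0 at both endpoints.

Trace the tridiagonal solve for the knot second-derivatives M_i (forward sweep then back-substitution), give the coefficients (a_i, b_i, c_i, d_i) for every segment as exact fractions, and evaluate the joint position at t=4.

Δ: Δ0=2/3, Δ1=3/2, Δ2=-1
row 1: diag=10, rhs=5; c'=1/5, d'=1/2
row 2: denom=10−2·1/5=48/5; d'=(-15−2·1/2)/(48/5)=-5/3
back: M2=-5/3
back: M1=1/2−1/5·-5/3=5/6
M: M0=0, M1=5/6, M2=-5/3, M3=0
seg 0: a=-2, c=M0/2=0, d=(M1−M0)/(6·3)=5/108, b=Δ0−h0·(2M0+M1)/6=1/4
seg 1: a=0, c=M1/2=5/12, d=(M2−M1)/(6·2)=-5/24, b=Δ1−h1·(2M1+M2)/6=3/2
seg 2: a=3, c=M2/2=-5/6, d=(M3−M2)/(6·3)=5/54, b=Δ2−h2·(2M2+M3)/6=2/3
t_q=4 → seg 1, τ=1; S=0+3/2·τ+5/12·τ²+-5/24·τ³=41/24

  seg 0: a=-2 b=1/4 c=0 d=5/108
  seg 1: a=0 b=3/2 c=5/12 d=-5/24
  seg 2: a=3 b=2/3 c=-5/6 d=5/54
S(4) = 41/24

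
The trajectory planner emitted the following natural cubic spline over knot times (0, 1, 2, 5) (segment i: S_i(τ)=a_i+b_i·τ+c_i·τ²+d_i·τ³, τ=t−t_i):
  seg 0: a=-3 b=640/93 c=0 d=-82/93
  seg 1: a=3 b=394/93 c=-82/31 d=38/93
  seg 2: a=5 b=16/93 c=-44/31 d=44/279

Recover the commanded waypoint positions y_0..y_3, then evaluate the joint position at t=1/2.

y_0 = S_0(0) = a_0 = -3
y_1 = S_1(0) = a_1 = 3
y_2 = S_2(0) = a_2 = 5
y_3 = S_2(3) = -3
t_q=1/2 is in segment 0 (τ=1/2); S_0(τ)=41/124

y_0=-3 y_1=3 y_2=5 y_3=-3
S(1/2) = 41/124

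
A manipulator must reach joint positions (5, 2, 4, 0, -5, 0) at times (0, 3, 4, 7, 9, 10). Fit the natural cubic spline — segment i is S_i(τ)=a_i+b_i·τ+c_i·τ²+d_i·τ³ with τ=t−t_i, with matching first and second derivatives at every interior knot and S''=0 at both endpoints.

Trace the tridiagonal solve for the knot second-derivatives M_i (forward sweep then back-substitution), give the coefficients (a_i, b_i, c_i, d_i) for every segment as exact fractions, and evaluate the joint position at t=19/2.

  seg 0: a=5 b=-1751/774 c=0 d=977/6966
  seg 1: a=2 b=590/387 c=977/774 d=-203/258
  seg 2: a=4 b=1307/774 c=-425/387 d=211/6966
  seg 3: a=0 b=-1580/387 c=-71/86 d=2503/3096
  seg 4: a=-5 b=1793/774 c=2077/516 d=-2077/1548
S(19/2) = -12397/4128

Δ: Δ0=-1, Δ1=2, Δ2=-4/3, Δ3=-5/2, Δ4=5
row 1: diag=8, rhs=18; c'=1/8, d'=9/4
row 2: denom=8−1·1/8=63/8; d'=(-20−1·9/4)/(63/8)=-178/63
row 3: denom=10−3·8/21=62/7; d'=(-7−3·-178/63)/(62/7)=1/6
row 4: denom=6−2·7/31=172/31; d'=(45−2·1/6)/(172/31)=2077/258
back: M4=2077/258
back: M3=1/6−7/31·2077/258=-71/43
back: M2=-178/63−8/21·-71/43=-850/387
back: M1=9/4−1/8·-850/387=977/387
M: M0=0, M1=977/387, M2=-850/387, M3=-71/43, M4=2077/258, M5=0
seg 0: a=5, c=M0/2=0, d=(M1−M0)/(6·3)=977/6966, b=Δ0−h0·(2M0+M1)/6=-1751/774
seg 1: a=2, c=M1/2=977/774, d=(M2−M1)/(6·1)=-203/258, b=Δ1−h1·(2M1+M2)/6=590/387
seg 2: a=4, c=M2/2=-425/387, d=(M3−M2)/(6·3)=211/6966, b=Δ2−h2·(2M2+M3)/6=1307/774
seg 3: a=0, c=M3/2=-71/86, d=(M4−M3)/(6·2)=2503/3096, b=Δ3−h3·(2M3+M4)/6=-1580/387
seg 4: a=-5, c=M4/2=2077/516, d=(M5−M4)/(6·1)=-2077/1548, b=Δ4−h4·(2M4+M5)/6=1793/774
t_q=19/2 → seg 4, τ=1/2; S=-5+1793/774·τ+2077/516·τ²+-2077/1548·τ³=-12397/4128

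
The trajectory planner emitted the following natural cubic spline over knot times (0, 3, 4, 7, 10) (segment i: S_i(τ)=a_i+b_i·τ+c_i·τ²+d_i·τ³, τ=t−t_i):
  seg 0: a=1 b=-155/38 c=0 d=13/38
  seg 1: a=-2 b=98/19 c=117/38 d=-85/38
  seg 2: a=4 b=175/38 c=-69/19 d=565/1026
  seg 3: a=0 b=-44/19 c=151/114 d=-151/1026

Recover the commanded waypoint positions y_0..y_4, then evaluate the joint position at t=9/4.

y_0 = S_0(0) = a_0 = 1
y_1 = S_1(0) = a_1 = -2
y_2 = S_2(0) = a_2 = 4
y_3 = S_3(0) = a_3 = 0
y_4 = S_3(3) = 1
t_q=9/4 is in segment 0 (τ=9/4); S_0(τ)=-10411/2432

y_0=1 y_1=-2 y_2=4 y_3=0 y_4=1
S(9/4) = -10411/2432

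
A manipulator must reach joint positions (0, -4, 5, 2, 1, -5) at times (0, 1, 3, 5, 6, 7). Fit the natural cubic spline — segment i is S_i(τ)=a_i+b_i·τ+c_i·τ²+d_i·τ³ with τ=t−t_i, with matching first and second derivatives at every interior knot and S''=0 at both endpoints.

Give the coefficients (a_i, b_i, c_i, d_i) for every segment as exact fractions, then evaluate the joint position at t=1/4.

Δ: Δ0=-4, Δ1=9/2, Δ2=-3/2, Δ3=-1, Δ4=-6
row 1: diag=6, rhs=51; c'=1/3, d'=17/2
row 2: denom=8−2·1/3=22/3; d'=(-36−2·17/2)/(22/3)=-159/22
row 3: denom=6−2·3/11=60/11; d'=(3−2·-159/22)/(60/11)=16/5
row 4: denom=4−1·11/60=229/60; d'=(-30−1·16/5)/(229/60)=-1992/229
back: M4=-1992/229
back: M3=16/5−11/60·-1992/229=1098/229
back: M2=-159/22−3/11·1098/229=-3909/458
back: M1=17/2−1/3·-3909/458=2598/229
M: M0=0, M1=2598/229, M2=-3909/458, M3=1098/229, M4=-1992/229, M5=0
seg 0: a=0, c=M0/2=0, d=(M1−M0)/(6·1)=433/229, b=Δ0−h0·(2M0+M1)/6=-1349/229
seg 1: a=-4, c=M1/2=1299/229, d=(M2−M1)/(6·2)=-3035/1832, b=Δ1−h1·(2M1+M2)/6=-50/229
seg 2: a=5, c=M2/2=-3909/916, d=(M3−M2)/(6·2)=2035/1832, b=Δ2−h2·(2M2+M3)/6=1187/458
seg 3: a=2, c=M3/2=549/229, d=(M4−M3)/(6·1)=-515/229, b=Δ3−h3·(2M3+M4)/6=-263/229
seg 4: a=1, c=M4/2=-996/229, d=(M5−M4)/(6·1)=332/229, b=Δ4−h4·(2M4+M5)/6=-710/229
t_q=1/4 → seg 0, τ=1/4; S=0+-1349/229·τ+0·τ²+433/229·τ³=-21151/14656

  seg 0: a=0 b=-1349/229 c=0 d=433/229
  seg 1: a=-4 b=-50/229 c=1299/229 d=-3035/1832
  seg 2: a=5 b=1187/458 c=-3909/916 d=2035/1832
  seg 3: a=2 b=-263/229 c=549/229 d=-515/229
  seg 4: a=1 b=-710/229 c=-996/229 d=332/229
S(1/4) = -21151/14656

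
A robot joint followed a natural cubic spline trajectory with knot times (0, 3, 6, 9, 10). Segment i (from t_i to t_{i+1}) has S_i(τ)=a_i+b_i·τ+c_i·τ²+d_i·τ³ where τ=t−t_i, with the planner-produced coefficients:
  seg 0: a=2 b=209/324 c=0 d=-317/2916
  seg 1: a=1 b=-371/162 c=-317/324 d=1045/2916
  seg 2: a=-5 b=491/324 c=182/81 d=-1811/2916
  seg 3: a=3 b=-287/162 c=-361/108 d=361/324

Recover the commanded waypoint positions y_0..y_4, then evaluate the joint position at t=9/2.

y_0 = S_0(0) = a_0 = 2
y_1 = S_1(0) = a_1 = 1
y_2 = S_2(0) = a_2 = -5
y_3 = S_3(0) = a_3 = 3
y_4 = S_3(1) = -1
t_q=9/2 is in segment 1 (τ=3/2); S_1(τ)=-329/96

y_0=2 y_1=1 y_2=-5 y_3=3 y_4=-1
S(9/2) = -329/96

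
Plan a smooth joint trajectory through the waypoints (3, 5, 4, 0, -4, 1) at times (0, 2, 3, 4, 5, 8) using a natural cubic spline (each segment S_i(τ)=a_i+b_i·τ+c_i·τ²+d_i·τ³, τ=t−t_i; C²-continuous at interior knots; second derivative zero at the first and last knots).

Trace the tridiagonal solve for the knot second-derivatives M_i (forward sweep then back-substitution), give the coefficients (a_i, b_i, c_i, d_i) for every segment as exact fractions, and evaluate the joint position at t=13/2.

  seg 0: a=3 b=409/285 c=0 d=-31/285
  seg 1: a=5 b=37/285 c=-62/95 d=-136/285
  seg 2: a=4 b=-743/285 c=-198/95 d=197/285
  seg 3: a=0 b=-268/57 c=-1/95 d=203/285
  seg 4: a=-4 b=-737/285 c=202/95 d=-202/855
S(13/2) = -1479/380

Δ: Δ0=1, Δ1=-1, Δ2=-4, Δ3=-4, Δ4=5/3
row 1: diag=6, rhs=-12; c'=1/6, d'=-2
row 2: denom=4−1·1/6=23/6; d'=(-18−1·-2)/(23/6)=-96/23
row 3: denom=4−1·6/23=86/23; d'=(0−1·-96/23)/(86/23)=48/43
row 4: denom=8−1·23/86=665/86; d'=(34−1·48/43)/(665/86)=404/95
back: M4=404/95
back: M3=48/43−23/86·404/95=-2/95
back: M2=-96/23−6/23·-2/95=-396/95
back: M1=-2−1/6·-396/95=-124/95
M: M0=0, M1=-124/95, M2=-396/95, M3=-2/95, M4=404/95, M5=0
seg 0: a=3, c=M0/2=0, d=(M1−M0)/(6·2)=-31/285, b=Δ0−h0·(2M0+M1)/6=409/285
seg 1: a=5, c=M1/2=-62/95, d=(M2−M1)/(6·1)=-136/285, b=Δ1−h1·(2M1+M2)/6=37/285
seg 2: a=4, c=M2/2=-198/95, d=(M3−M2)/(6·1)=197/285, b=Δ2−h2·(2M2+M3)/6=-743/285
seg 3: a=0, c=M3/2=-1/95, d=(M4−M3)/(6·1)=203/285, b=Δ3−h3·(2M3+M4)/6=-268/57
seg 4: a=-4, c=M4/2=202/95, d=(M5−M4)/(6·3)=-202/855, b=Δ4−h4·(2M4+M5)/6=-737/285
t_q=13/2 → seg 4, τ=3/2; S=-4+-737/285·τ+202/95·τ²+-202/855·τ³=-1479/380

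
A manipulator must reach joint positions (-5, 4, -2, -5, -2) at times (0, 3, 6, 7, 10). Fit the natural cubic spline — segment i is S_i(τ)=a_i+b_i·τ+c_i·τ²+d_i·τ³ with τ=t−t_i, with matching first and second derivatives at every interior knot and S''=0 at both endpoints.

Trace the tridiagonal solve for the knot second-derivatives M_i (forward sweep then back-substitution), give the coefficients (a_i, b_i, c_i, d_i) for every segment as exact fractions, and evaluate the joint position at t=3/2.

  seg 0: a=-5 b=321/76 c=0 d=-31/228
  seg 1: a=4 b=21/38 c=-93/76 d=85/684
  seg 2: a=-2 b=-261/76 c=-2/19 d=41/76
  seg 3: a=-5 b=-77/38 c=115/76 d=-115/684
S(3/2) = 533/608

Δ: Δ0=3, Δ1=-2, Δ2=-3, Δ3=1
row 1: diag=12, rhs=-30; c'=1/4, d'=-5/2
row 2: denom=8−3·1/4=29/4; d'=(-6−3·-5/2)/(29/4)=6/29
row 3: denom=8−1·4/29=228/29; d'=(24−1·6/29)/(228/29)=115/38
back: M3=115/38
back: M2=6/29−4/29·115/38=-4/19
back: M1=-5/2−1/4·-4/19=-93/38
M: M0=0, M1=-93/38, M2=-4/19, M3=115/38, M4=0
seg 0: a=-5, c=M0/2=0, d=(M1−M0)/(6·3)=-31/228, b=Δ0−h0·(2M0+M1)/6=321/76
seg 1: a=4, c=M1/2=-93/76, d=(M2−M1)/(6·3)=85/684, b=Δ1−h1·(2M1+M2)/6=21/38
seg 2: a=-2, c=M2/2=-2/19, d=(M3−M2)/(6·1)=41/76, b=Δ2−h2·(2M2+M3)/6=-261/76
seg 3: a=-5, c=M3/2=115/76, d=(M4−M3)/(6·3)=-115/684, b=Δ3−h3·(2M3+M4)/6=-77/38
t_q=3/2 → seg 0, τ=3/2; S=-5+321/76·τ+0·τ²+-31/228·τ³=533/608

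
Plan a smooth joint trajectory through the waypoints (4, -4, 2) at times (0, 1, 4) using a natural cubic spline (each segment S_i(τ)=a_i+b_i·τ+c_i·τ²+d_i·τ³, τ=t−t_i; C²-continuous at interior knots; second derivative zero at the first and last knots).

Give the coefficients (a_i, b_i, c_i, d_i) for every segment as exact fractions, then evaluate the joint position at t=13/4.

  seg 0: a=4 b=-37/4 c=0 d=5/4
  seg 1: a=-4 b=-11/2 c=15/4 d=-5/12
S(13/4) = -547/256

Δ: Δ0=-8, Δ1=2
row 1: diag=8, rhs=60; c'=3/8, d'=15/2
back: M1=15/2
M: M0=0, M1=15/2, M2=0
seg 0: a=4, c=M0/2=0, d=(M1−M0)/(6·1)=5/4, b=Δ0−h0·(2M0+M1)/6=-37/4
seg 1: a=-4, c=M1/2=15/4, d=(M2−M1)/(6·3)=-5/12, b=Δ1−h1·(2M1+M2)/6=-11/2
t_q=13/4 → seg 1, τ=9/4; S=-4+-11/2·τ+15/4·τ²+-5/12·τ³=-547/256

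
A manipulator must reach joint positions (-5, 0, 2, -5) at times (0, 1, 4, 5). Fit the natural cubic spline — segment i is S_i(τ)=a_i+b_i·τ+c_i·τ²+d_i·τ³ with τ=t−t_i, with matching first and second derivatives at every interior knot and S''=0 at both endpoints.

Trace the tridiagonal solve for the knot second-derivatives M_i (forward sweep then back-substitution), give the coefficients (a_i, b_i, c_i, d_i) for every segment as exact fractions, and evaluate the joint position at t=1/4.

  seg 0: a=-5 b=172/33 c=0 d=-7/33
  seg 1: a=0 b=151/33 c=-7/11 d=-2/9
  seg 2: a=2 b=-173/33 c=-29/11 d=29/33
S(1/4) = -2605/704

Δ: Δ0=5, Δ1=2/3, Δ2=-7
row 1: diag=8, rhs=-26; c'=3/8, d'=-13/4
row 2: denom=8−3·3/8=55/8; d'=(-46−3·-13/4)/(55/8)=-58/11
back: M2=-58/11
back: M1=-13/4−3/8·-58/11=-14/11
M: M0=0, M1=-14/11, M2=-58/11, M3=0
seg 0: a=-5, c=M0/2=0, d=(M1−M0)/(6·1)=-7/33, b=Δ0−h0·(2M0+M1)/6=172/33
seg 1: a=0, c=M1/2=-7/11, d=(M2−M1)/(6·3)=-2/9, b=Δ1−h1·(2M1+M2)/6=151/33
seg 2: a=2, c=M2/2=-29/11, d=(M3−M2)/(6·1)=29/33, b=Δ2−h2·(2M2+M3)/6=-173/33
t_q=1/4 → seg 0, τ=1/4; S=-5+172/33·τ+0·τ²+-7/33·τ³=-2605/704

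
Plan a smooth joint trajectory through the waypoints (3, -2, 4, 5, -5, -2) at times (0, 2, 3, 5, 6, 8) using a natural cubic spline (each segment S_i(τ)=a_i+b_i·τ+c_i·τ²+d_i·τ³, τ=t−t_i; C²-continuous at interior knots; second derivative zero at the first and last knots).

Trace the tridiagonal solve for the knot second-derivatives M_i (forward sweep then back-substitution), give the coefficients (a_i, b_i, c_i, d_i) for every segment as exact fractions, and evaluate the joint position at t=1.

  seg 0: a=3 b=-11903/2162 c=0 d=3249/4324
  seg 1: a=-2 b=7591/2162 c=9747/2162 d=-2183/1081
  seg 2: a=4 b=13987/2162 c=-3351/2162 d=-33/46
  seg 3: a=5 b=-18029/2162 c=-12657/2162 d=4533/1081
  seg 4: a=-5 b=-16145/2162 c=14541/2162 d=-4847/4324
S(1) = -7585/4324

Δ: Δ0=-5/2, Δ1=6, Δ2=1/2, Δ3=-10, Δ4=3/2
row 1: diag=6, rhs=51; c'=1/6, d'=17/2
row 2: denom=6−1·1/6=35/6; d'=(-33−1·17/2)/(35/6)=-249/35
row 3: denom=6−2·12/35=186/35; d'=(-63−2·-249/35)/(186/35)=-569/62
row 4: denom=6−1·35/186=1081/186; d'=(69−1·-569/62)/(1081/186)=14541/1081
back: M4=14541/1081
back: M3=-569/62−35/186·14541/1081=-12657/1081
back: M2=-249/35−12/35·-12657/1081=-3351/1081
back: M1=17/2−1/6·-3351/1081=9747/1081
M: M0=0, M1=9747/1081, M2=-3351/1081, M3=-12657/1081, M4=14541/1081, M5=0
seg 0: a=3, c=M0/2=0, d=(M1−M0)/(6·2)=3249/4324, b=Δ0−h0·(2M0+M1)/6=-11903/2162
seg 1: a=-2, c=M1/2=9747/2162, d=(M2−M1)/(6·1)=-2183/1081, b=Δ1−h1·(2M1+M2)/6=7591/2162
seg 2: a=4, c=M2/2=-3351/2162, d=(M3−M2)/(6·2)=-33/46, b=Δ2−h2·(2M2+M3)/6=13987/2162
seg 3: a=5, c=M3/2=-12657/2162, d=(M4−M3)/(6·1)=4533/1081, b=Δ3−h3·(2M3+M4)/6=-18029/2162
seg 4: a=-5, c=M4/2=14541/2162, d=(M5−M4)/(6·2)=-4847/4324, b=Δ4−h4·(2M4+M5)/6=-16145/2162
t_q=1 → seg 0, τ=1; S=3+-11903/2162·τ+0·τ²+3249/4324·τ³=-7585/4324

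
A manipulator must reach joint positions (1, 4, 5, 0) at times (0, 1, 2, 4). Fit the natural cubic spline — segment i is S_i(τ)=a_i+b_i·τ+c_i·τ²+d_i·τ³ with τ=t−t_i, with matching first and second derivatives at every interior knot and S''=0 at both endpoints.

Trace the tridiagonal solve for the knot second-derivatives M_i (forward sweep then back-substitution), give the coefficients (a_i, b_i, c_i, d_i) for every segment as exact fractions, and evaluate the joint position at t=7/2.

  seg 0: a=1 b=155/46 c=0 d=-17/46
  seg 1: a=4 b=52/23 c=-51/46 d=-7/46
  seg 2: a=5 b=-19/46 c=-36/23 d=6/23
S(7/2) = 40/23

Δ: Δ0=3, Δ1=1, Δ2=-5/2
row 1: diag=4, rhs=-12; c'=1/4, d'=-3
row 2: denom=6−1·1/4=23/4; d'=(-21−1·-3)/(23/4)=-72/23
back: M2=-72/23
back: M1=-3−1/4·-72/23=-51/23
M: M0=0, M1=-51/23, M2=-72/23, M3=0
seg 0: a=1, c=M0/2=0, d=(M1−M0)/(6·1)=-17/46, b=Δ0−h0·(2M0+M1)/6=155/46
seg 1: a=4, c=M1/2=-51/46, d=(M2−M1)/(6·1)=-7/46, b=Δ1−h1·(2M1+M2)/6=52/23
seg 2: a=5, c=M2/2=-36/23, d=(M3−M2)/(6·2)=6/23, b=Δ2−h2·(2M2+M3)/6=-19/46
t_q=7/2 → seg 2, τ=3/2; S=5+-19/46·τ+-36/23·τ²+6/23·τ³=40/23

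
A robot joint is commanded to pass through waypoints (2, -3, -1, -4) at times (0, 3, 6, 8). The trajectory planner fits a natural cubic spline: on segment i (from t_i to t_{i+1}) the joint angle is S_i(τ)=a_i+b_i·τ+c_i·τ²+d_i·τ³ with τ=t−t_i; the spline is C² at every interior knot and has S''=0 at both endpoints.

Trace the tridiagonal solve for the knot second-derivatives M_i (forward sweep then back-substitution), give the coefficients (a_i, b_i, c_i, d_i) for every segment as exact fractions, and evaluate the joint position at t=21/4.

Δ: Δ0=-5/3, Δ1=2/3, Δ2=-3/2
row 1: diag=12, rhs=14; c'=1/4, d'=7/6
row 2: denom=10−3·1/4=37/4; d'=(-13−3·7/6)/(37/4)=-66/37
back: M2=-66/37
back: M1=7/6−1/4·-66/37=179/111
M: M0=0, M1=179/111, M2=-66/37, M3=0
seg 0: a=2, c=M0/2=0, d=(M1−M0)/(6·3)=179/1998, b=Δ0−h0·(2M0+M1)/6=-183/74
seg 1: a=-3, c=M1/2=179/222, d=(M2−M1)/(6·3)=-377/1998, b=Δ1−h1·(2M1+M2)/6=-2/37
seg 2: a=-1, c=M2/2=-33/37, d=(M3−M2)/(6·2)=11/74, b=Δ2−h2·(2M2+M3)/6=-23/74
t_q=21/4 → seg 1, τ=9/4; S=-3+-2/37·τ+179/222·τ²+-377/1998·τ³=-5631/4736

  seg 0: a=2 b=-183/74 c=0 d=179/1998
  seg 1: a=-3 b=-2/37 c=179/222 d=-377/1998
  seg 2: a=-1 b=-23/74 c=-33/37 d=11/74
S(21/4) = -5631/4736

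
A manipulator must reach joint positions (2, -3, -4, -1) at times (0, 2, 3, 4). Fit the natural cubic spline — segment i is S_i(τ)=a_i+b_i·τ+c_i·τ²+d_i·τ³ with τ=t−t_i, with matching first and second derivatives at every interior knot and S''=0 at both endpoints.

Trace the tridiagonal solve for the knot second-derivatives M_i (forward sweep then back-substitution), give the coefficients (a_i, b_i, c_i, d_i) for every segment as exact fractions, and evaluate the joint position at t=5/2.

  seg 0: a=2 b=-123/46 c=0 d=1/23
  seg 1: a=-3 b=-99/46 c=6/23 d=41/46
  seg 2: a=-4 b=24/23 c=135/46 d=-45/46
S(5/2) = -1435/368

Δ: Δ0=-5/2, Δ1=-1, Δ2=3
row 1: diag=6, rhs=9; c'=1/6, d'=3/2
row 2: denom=4−1·1/6=23/6; d'=(24−1·3/2)/(23/6)=135/23
back: M2=135/23
back: M1=3/2−1/6·135/23=12/23
M: M0=0, M1=12/23, M2=135/23, M3=0
seg 0: a=2, c=M0/2=0, d=(M1−M0)/(6·2)=1/23, b=Δ0−h0·(2M0+M1)/6=-123/46
seg 1: a=-3, c=M1/2=6/23, d=(M2−M1)/(6·1)=41/46, b=Δ1−h1·(2M1+M2)/6=-99/46
seg 2: a=-4, c=M2/2=135/46, d=(M3−M2)/(6·1)=-45/46, b=Δ2−h2·(2M2+M3)/6=24/23
t_q=5/2 → seg 1, τ=1/2; S=-3+-99/46·τ+6/23·τ²+41/46·τ³=-1435/368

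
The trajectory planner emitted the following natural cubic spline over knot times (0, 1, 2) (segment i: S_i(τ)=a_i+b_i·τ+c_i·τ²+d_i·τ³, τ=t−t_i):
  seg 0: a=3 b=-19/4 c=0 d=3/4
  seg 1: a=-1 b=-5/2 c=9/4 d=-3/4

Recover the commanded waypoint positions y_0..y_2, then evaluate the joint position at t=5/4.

y_0 = S_0(0) = a_0 = 3
y_1 = S_1(0) = a_1 = -1
y_2 = S_1(1) = -2
t_q=5/4 is in segment 1 (τ=1/4); S_1(τ)=-383/256

y_0=3 y_1=-1 y_2=-2
S(5/4) = -383/256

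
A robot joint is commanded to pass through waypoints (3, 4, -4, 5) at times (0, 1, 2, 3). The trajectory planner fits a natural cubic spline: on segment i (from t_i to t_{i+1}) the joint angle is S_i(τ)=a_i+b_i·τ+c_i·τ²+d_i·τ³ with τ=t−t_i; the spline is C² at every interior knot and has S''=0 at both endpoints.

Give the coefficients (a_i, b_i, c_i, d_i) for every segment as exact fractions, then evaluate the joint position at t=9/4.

  seg 0: a=3 b=68/15 c=0 d=-53/15
  seg 1: a=4 b=-91/15 c=-53/5 d=26/3
  seg 2: a=-4 b=-19/15 c=77/5 d=-77/15
S(9/4) = -1099/320

Δ: Δ0=1, Δ1=-8, Δ2=9
row 1: diag=4, rhs=-54; c'=1/4, d'=-27/2
row 2: denom=4−1·1/4=15/4; d'=(102−1·-27/2)/(15/4)=154/5
back: M2=154/5
back: M1=-27/2−1/4·154/5=-106/5
M: M0=0, M1=-106/5, M2=154/5, M3=0
seg 0: a=3, c=M0/2=0, d=(M1−M0)/(6·1)=-53/15, b=Δ0−h0·(2M0+M1)/6=68/15
seg 1: a=4, c=M1/2=-53/5, d=(M2−M1)/(6·1)=26/3, b=Δ1−h1·(2M1+M2)/6=-91/15
seg 2: a=-4, c=M2/2=77/5, d=(M3−M2)/(6·1)=-77/15, b=Δ2−h2·(2M2+M3)/6=-19/15
t_q=9/4 → seg 2, τ=1/4; S=-4+-19/15·τ+77/5·τ²+-77/15·τ³=-1099/320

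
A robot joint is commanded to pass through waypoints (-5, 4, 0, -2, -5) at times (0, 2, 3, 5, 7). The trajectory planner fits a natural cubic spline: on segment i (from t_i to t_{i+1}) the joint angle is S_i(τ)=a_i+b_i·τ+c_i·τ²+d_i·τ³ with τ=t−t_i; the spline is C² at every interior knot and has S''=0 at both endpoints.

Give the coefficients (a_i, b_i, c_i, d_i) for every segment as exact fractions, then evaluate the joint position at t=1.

  seg 0: a=-5 b=975/128 c=0 d=-399/512
  seg 1: a=4 b=-111/64 c=-1197/256 d=617/256
  seg 2: a=0 b=-987/256 c=327/128 d=-577/1024
  seg 3: a=-2 b=-51/128 c=-423/512 d=141/1024
S(1) = 941/512

Δ: Δ0=9/2, Δ1=-4, Δ2=-1, Δ3=-3/2
row 1: diag=6, rhs=-51; c'=1/6, d'=-17/2
row 2: denom=6−1·1/6=35/6; d'=(18−1·-17/2)/(35/6)=159/35
row 3: denom=8−2·12/35=256/35; d'=(-3−2·159/35)/(256/35)=-423/256
back: M3=-423/256
back: M2=159/35−12/35·-423/256=327/64
back: M1=-17/2−1/6·327/64=-1197/128
M: M0=0, M1=-1197/128, M2=327/64, M3=-423/256, M4=0
seg 0: a=-5, c=M0/2=0, d=(M1−M0)/(6·2)=-399/512, b=Δ0−h0·(2M0+M1)/6=975/128
seg 1: a=4, c=M1/2=-1197/256, d=(M2−M1)/(6·1)=617/256, b=Δ1−h1·(2M1+M2)/6=-111/64
seg 2: a=0, c=M2/2=327/128, d=(M3−M2)/(6·2)=-577/1024, b=Δ2−h2·(2M2+M3)/6=-987/256
seg 3: a=-2, c=M3/2=-423/512, d=(M4−M3)/(6·2)=141/1024, b=Δ3−h3·(2M3+M4)/6=-51/128
t_q=1 → seg 0, τ=1; S=-5+975/128·τ+0·τ²+-399/512·τ³=941/512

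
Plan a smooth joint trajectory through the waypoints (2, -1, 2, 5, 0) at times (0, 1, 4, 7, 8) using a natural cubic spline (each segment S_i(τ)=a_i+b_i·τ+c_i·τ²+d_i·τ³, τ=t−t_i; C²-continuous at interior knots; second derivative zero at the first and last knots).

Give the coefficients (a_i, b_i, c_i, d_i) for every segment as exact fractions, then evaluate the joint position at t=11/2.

Δ: Δ0=-3, Δ1=1, Δ2=1, Δ3=-5
row 1: diag=8, rhs=24; c'=3/8, d'=3
row 2: denom=12−3·3/8=87/8; d'=(0−3·3)/(87/8)=-24/29
row 3: denom=8−3·8/29=208/29; d'=(-36−3·-24/29)/(208/29)=-243/52
back: M3=-243/52
back: M2=-24/29−8/29·-243/52=6/13
back: M1=3−3/8·6/13=147/52
M: M0=0, M1=147/52, M2=6/13, M3=-243/52, M4=0
seg 0: a=2, c=M0/2=0, d=(M1−M0)/(6·1)=49/104, b=Δ0−h0·(2M0+M1)/6=-361/104
seg 1: a=-1, c=M1/2=147/104, d=(M2−M1)/(6·3)=-41/312, b=Δ1−h1·(2M1+M2)/6=-107/52
seg 2: a=2, c=M2/2=3/13, d=(M3−M2)/(6·3)=-89/312, b=Δ2−h2·(2M2+M3)/6=23/8
seg 3: a=5, c=M3/2=-243/104, d=(M4−M3)/(6·1)=81/104, b=Δ3−h3·(2M3+M4)/6=-179/52
t_q=11/2 → seg 2, τ=3/2; S=2+23/8·τ+3/13·τ²+-89/312·τ³=4883/832

  seg 0: a=2 b=-361/104 c=0 d=49/104
  seg 1: a=-1 b=-107/52 c=147/104 d=-41/312
  seg 2: a=2 b=23/8 c=3/13 d=-89/312
  seg 3: a=5 b=-179/52 c=-243/104 d=81/104
S(11/2) = 4883/832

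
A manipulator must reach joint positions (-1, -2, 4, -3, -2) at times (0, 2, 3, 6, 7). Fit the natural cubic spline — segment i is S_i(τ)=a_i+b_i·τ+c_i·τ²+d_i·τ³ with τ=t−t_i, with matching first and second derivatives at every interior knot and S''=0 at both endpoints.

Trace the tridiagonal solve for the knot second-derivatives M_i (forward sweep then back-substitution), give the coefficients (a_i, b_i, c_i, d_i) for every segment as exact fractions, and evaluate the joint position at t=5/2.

  seg 0: a=-1 b=-1544/483 c=0 d=2605/3864
  seg 1: a=-2 b=4727/966 c=2605/644 d=-811/276
  seg 2: a=4 b=8053/1932 c=-768/161 d=5029/5796
  seg 3: a=-3 b=-991/966 c=1957/644 d=-1957/1932
S(5/2) = 5619/5152

Δ: Δ0=-1/2, Δ1=6, Δ2=-7/3, Δ3=1
row 1: diag=6, rhs=39; c'=1/6, d'=13/2
row 2: denom=8−1·1/6=47/6; d'=(-50−1·13/2)/(47/6)=-339/47
row 3: denom=8−3·18/47=322/47; d'=(20−3·-339/47)/(322/47)=1957/322
back: M3=1957/322
back: M2=-339/47−18/47·1957/322=-1536/161
back: M1=13/2−1/6·-1536/161=2605/322
M: M0=0, M1=2605/322, M2=-1536/161, M3=1957/322, M4=0
seg 0: a=-1, c=M0/2=0, d=(M1−M0)/(6·2)=2605/3864, b=Δ0−h0·(2M0+M1)/6=-1544/483
seg 1: a=-2, c=M1/2=2605/644, d=(M2−M1)/(6·1)=-811/276, b=Δ1−h1·(2M1+M2)/6=4727/966
seg 2: a=4, c=M2/2=-768/161, d=(M3−M2)/(6·3)=5029/5796, b=Δ2−h2·(2M2+M3)/6=8053/1932
seg 3: a=-3, c=M3/2=1957/644, d=(M4−M3)/(6·1)=-1957/1932, b=Δ3−h3·(2M3+M4)/6=-991/966
t_q=5/2 → seg 1, τ=1/2; S=-2+4727/966·τ+2605/644·τ²+-811/276·τ³=5619/5152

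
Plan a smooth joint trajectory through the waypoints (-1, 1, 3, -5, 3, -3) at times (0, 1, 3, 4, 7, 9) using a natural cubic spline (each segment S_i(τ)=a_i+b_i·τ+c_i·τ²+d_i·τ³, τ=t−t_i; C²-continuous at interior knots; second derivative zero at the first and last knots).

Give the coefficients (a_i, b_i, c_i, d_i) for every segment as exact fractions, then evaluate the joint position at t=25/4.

Δ: Δ0=2, Δ1=1, Δ2=-8, Δ3=8/3, Δ4=-3
row 1: diag=6, rhs=-6; c'=1/3, d'=-1
row 2: denom=6−2·1/3=16/3; d'=(-54−2·-1)/(16/3)=-39/4
row 3: denom=8−1·3/16=125/16; d'=(64−1·-39/4)/(125/16)=236/25
row 4: denom=10−3·48/125=1106/125; d'=(-34−3·236/25)/(1106/125)=-3895/553
back: M4=-3895/553
back: M3=236/25−48/125·-3895/553=6716/553
back: M2=-39/4−3/16·6716/553=-6651/553
back: M1=-1−1/3·-6651/553=1664/553
M: M0=0, M1=1664/553, M2=-6651/553, M3=6716/553, M4=-3895/553, M5=0
seg 0: a=-1, c=M0/2=0, d=(M1−M0)/(6·1)=832/1659, b=Δ0−h0·(2M0+M1)/6=2486/1659
seg 1: a=1, c=M1/2=832/553, d=(M2−M1)/(6·2)=-8315/6636, b=Δ1−h1·(2M1+M2)/6=4982/1659
seg 2: a=3, c=M2/2=-6651/1106, d=(M3−M2)/(6·1)=13367/3318, b=Δ2−h2·(2M2+M3)/6=-9979/1659
seg 3: a=-5, c=M3/2=3358/553, d=(M4−M3)/(6·3)=-1179/1106, b=Δ3−h3·(2M3+M4)/6=-19763/3318
seg 4: a=3, c=M4/2=-3895/1106, d=(M5−M4)/(6·2)=3895/6636, b=Δ4−h4·(2M4+M5)/6=2813/1659
t_q=25/4 → seg 3, τ=9/4; S=-5+-19763/3318·τ+3358/553·τ²+-1179/1106·τ³=13949/70784

  seg 0: a=-1 b=2486/1659 c=0 d=832/1659
  seg 1: a=1 b=4982/1659 c=832/553 d=-8315/6636
  seg 2: a=3 b=-9979/1659 c=-6651/1106 d=13367/3318
  seg 3: a=-5 b=-19763/3318 c=3358/553 d=-1179/1106
  seg 4: a=3 b=2813/1659 c=-3895/1106 d=3895/6636
S(25/4) = 13949/70784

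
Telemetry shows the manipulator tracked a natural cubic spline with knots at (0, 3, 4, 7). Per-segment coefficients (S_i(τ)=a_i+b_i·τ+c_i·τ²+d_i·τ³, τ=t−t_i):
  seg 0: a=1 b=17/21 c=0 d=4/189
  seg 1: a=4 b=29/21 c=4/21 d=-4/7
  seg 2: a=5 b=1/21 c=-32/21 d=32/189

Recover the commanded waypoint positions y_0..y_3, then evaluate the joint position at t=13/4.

y_0 = S_0(0) = a_0 = 1
y_1 = S_1(0) = a_1 = 4
y_2 = S_2(0) = a_2 = 5
y_3 = S_2(3) = -4
t_q=13/4 is in segment 1 (τ=1/4); S_1(τ)=487/112

y_0=1 y_1=4 y_2=5 y_3=-4
S(13/4) = 487/112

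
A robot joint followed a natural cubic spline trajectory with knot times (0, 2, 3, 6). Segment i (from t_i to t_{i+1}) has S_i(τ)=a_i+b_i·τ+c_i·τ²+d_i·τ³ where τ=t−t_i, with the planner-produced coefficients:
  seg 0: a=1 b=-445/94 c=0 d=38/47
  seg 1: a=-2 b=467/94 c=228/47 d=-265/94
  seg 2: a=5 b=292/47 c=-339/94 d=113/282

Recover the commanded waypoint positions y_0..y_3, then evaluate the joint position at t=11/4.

y_0=1 y_1=-2 y_2=5 y_3=2
S(11/4) = 19645/6016

y_0 = S_0(0) = a_0 = 1
y_1 = S_1(0) = a_1 = -2
y_2 = S_2(0) = a_2 = 5
y_3 = S_2(3) = 2
t_q=11/4 is in segment 1 (τ=3/4); S_1(τ)=19645/6016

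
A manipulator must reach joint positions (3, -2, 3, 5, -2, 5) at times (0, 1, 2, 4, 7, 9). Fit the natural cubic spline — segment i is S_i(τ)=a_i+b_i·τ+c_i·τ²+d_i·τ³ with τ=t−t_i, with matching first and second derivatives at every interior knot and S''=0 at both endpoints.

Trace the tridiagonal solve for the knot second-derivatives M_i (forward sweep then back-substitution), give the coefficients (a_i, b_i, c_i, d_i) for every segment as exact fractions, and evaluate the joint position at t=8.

Δ: Δ0=-5, Δ1=5, Δ2=1, Δ3=-7/3, Δ4=7/2
row 1: diag=4, rhs=60; c'=1/4, d'=15
row 2: denom=6−1·1/4=23/4; d'=(-24−1·15)/(23/4)=-156/23
row 3: denom=10−2·8/23=214/23; d'=(-20−2·-156/23)/(214/23)=-74/107
row 4: denom=10−3·69/214=1933/214; d'=(35−3·-74/107)/(1933/214)=7934/1933
back: M4=7934/1933
back: M3=-74/107−69/214·7934/1933=-3895/1933
back: M2=-156/23−8/23·-3895/1933=-11756/1933
back: M1=15−1/4·-11756/1933=31934/1933
M: M0=0, M1=31934/1933, M2=-11756/1933, M3=-3895/1933, M4=7934/1933, M5=0
seg 0: a=3, c=M0/2=0, d=(M1−M0)/(6·1)=15967/5799, b=Δ0−h0·(2M0+M1)/6=-44962/5799
seg 1: a=-2, c=M1/2=15967/1933, d=(M2−M1)/(6·1)=-21845/5799, b=Δ1−h1·(2M1+M2)/6=2939/5799
seg 2: a=3, c=M2/2=-5878/1933, d=(M3−M2)/(6·2)=7861/23196, b=Δ2−h2·(2M2+M3)/6=33206/5799
seg 3: a=5, c=M3/2=-3895/3866, d=(M4−M3)/(6·3)=3943/11598, b=Δ3−h3·(2M3+M4)/6=-13747/5799
seg 4: a=-2, c=M4/2=3967/1933, d=(M5−M4)/(6·2)=-3967/11598, b=Δ4−h4·(2M4+M5)/6=8857/11598
t_q=8 → seg 4, τ=1; S=-2+8857/11598·τ+3967/1933·τ²+-3967/11598·τ³=916/1933

  seg 0: a=3 b=-44962/5799 c=0 d=15967/5799
  seg 1: a=-2 b=2939/5799 c=15967/1933 d=-21845/5799
  seg 2: a=3 b=33206/5799 c=-5878/1933 d=7861/23196
  seg 3: a=5 b=-13747/5799 c=-3895/3866 d=3943/11598
  seg 4: a=-2 b=8857/11598 c=3967/1933 d=-3967/11598
S(8) = 916/1933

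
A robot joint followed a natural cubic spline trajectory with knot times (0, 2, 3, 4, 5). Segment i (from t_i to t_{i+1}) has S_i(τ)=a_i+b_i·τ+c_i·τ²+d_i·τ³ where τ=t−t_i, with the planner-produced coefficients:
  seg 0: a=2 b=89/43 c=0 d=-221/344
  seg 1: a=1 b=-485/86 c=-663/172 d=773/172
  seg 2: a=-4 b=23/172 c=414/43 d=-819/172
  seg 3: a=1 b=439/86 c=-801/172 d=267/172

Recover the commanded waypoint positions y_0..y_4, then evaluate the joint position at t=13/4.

y_0=2 y_1=1 y_2=-4 y_3=1 y_4=3
S(13/4) = -37859/11008

y_0 = S_0(0) = a_0 = 2
y_1 = S_1(0) = a_1 = 1
y_2 = S_2(0) = a_2 = -4
y_3 = S_3(0) = a_3 = 1
y_4 = S_3(1) = 3
t_q=13/4 is in segment 2 (τ=1/4); S_2(τ)=-37859/11008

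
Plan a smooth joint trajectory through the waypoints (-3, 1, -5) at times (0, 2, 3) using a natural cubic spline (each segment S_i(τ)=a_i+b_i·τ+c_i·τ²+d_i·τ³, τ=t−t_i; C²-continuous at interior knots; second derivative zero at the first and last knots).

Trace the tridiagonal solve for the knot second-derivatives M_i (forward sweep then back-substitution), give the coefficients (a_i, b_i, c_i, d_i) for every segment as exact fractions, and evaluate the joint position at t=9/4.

  seg 0: a=-3 b=14/3 c=0 d=-2/3
  seg 1: a=1 b=-10/3 c=-4 d=4/3
S(9/4) = -1/16

Δ: Δ0=2, Δ1=-6
row 1: diag=6, rhs=-48; c'=1/6, d'=-8
back: M1=-8
M: M0=0, M1=-8, M2=0
seg 0: a=-3, c=M0/2=0, d=(M1−M0)/(6·2)=-2/3, b=Δ0−h0·(2M0+M1)/6=14/3
seg 1: a=1, c=M1/2=-4, d=(M2−M1)/(6·1)=4/3, b=Δ1−h1·(2M1+M2)/6=-10/3
t_q=9/4 → seg 1, τ=1/4; S=1+-10/3·τ+-4·τ²+4/3·τ³=-1/16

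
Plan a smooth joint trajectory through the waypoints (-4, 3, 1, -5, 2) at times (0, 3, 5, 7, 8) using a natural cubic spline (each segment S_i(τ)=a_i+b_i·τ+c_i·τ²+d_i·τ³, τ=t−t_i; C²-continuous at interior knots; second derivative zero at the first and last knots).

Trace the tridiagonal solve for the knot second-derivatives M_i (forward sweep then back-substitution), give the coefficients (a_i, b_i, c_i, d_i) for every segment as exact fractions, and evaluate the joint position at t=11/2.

  seg 0: a=-4 b=457/156 c=0 d=-31/468
  seg 1: a=3 b=89/78 c=-31/52 d=-37/156
  seg 2: a=1 b=-319/78 c=-105/52 d=50/39
  seg 3: a=-5 b=251/78 c=295/52 d=-295/156
S(11/2) = -289/208

Δ: Δ0=7/3, Δ1=-1, Δ2=-3, Δ3=7
row 1: diag=10, rhs=-20; c'=1/5, d'=-2
row 2: denom=8−2·1/5=38/5; d'=(-12−2·-2)/(38/5)=-20/19
row 3: denom=6−2·5/19=104/19; d'=(60−2·-20/19)/(104/19)=295/26
back: M3=295/26
back: M2=-20/19−5/19·295/26=-105/26
back: M1=-2−1/5·-105/26=-31/26
M: M0=0, M1=-31/26, M2=-105/26, M3=295/26, M4=0
seg 0: a=-4, c=M0/2=0, d=(M1−M0)/(6·3)=-31/468, b=Δ0−h0·(2M0+M1)/6=457/156
seg 1: a=3, c=M1/2=-31/52, d=(M2−M1)/(6·2)=-37/156, b=Δ1−h1·(2M1+M2)/6=89/78
seg 2: a=1, c=M2/2=-105/52, d=(M3−M2)/(6·2)=50/39, b=Δ2−h2·(2M2+M3)/6=-319/78
seg 3: a=-5, c=M3/2=295/52, d=(M4−M3)/(6·1)=-295/156, b=Δ3−h3·(2M3+M4)/6=251/78
t_q=11/2 → seg 2, τ=1/2; S=1+-319/78·τ+-105/52·τ²+50/39·τ³=-289/208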